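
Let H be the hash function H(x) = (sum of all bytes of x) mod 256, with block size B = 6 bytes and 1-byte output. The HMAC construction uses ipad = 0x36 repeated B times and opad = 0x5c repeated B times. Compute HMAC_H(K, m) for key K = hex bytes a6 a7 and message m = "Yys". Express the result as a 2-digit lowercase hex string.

a3

Key hex bytes a6 a7 is 2 bytes ≤ B = 6; zero-pad to 6 bytes: K' = a6 a7 00 00 00 00.
K' ⊕ ipad = 90 91 36 36 36 36.  K' ⊕ opad = fa fb 5c 5c 5c 5c.
Inner input = (K'⊕ipad) ∥ m = 90 91 36 36 36 36 ∥ 59 79 73.
Inner hash: sum = 144+145+54+54+54+54+89+121+115 = 830; mod 256 = 62 → 3e.
Outer input = (K'⊕opad) ∥ inner = fa fb 5c 5c 5c 5c ∥ 3e.
Outer hash (tag): sum = 250+251+92+92+92+92+62 = 931; mod 256 = 163 → a3.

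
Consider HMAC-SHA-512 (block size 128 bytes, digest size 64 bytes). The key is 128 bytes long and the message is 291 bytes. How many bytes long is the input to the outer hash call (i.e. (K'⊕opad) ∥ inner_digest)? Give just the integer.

Key is 128 ≤ 128 bytes, zero-padded: |K'| = 128.
Outer input = (K'⊕opad) ∥ H(inner) → 128 + 64 = 192 bytes.

192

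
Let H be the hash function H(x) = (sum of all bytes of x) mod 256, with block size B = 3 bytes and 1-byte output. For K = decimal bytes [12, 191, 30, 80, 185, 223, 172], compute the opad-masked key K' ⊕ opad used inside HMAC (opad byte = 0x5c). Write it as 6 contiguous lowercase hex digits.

215c5c

Key decimal bytes [12, 191, 30, 80, 185, 223, 172] = 0c bf 1e 50 b9 df ac is 7 bytes > B = 3, so hash it first: H(key) = 7d, then zero-pad to 3 bytes: K' = 7d 00 00.
XOR each byte with 0x5c: 7d⊕5c=21, 00⊕5c=5c, 00⊕5c=5c.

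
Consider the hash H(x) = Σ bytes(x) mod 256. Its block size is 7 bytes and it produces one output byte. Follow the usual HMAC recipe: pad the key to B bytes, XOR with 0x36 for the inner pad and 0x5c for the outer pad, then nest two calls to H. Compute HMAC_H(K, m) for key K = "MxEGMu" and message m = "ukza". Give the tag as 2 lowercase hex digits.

5b

Key "MxEGMu" = 4d 78 45 47 4d 75 is 6 bytes ≤ B = 7; zero-pad to 7 bytes: K' = 4d 78 45 47 4d 75 00.
K' ⊕ ipad = 7b 4e 73 71 7b 43 36.  K' ⊕ opad = 11 24 19 1b 11 29 5c.
Inner input = (K'⊕ipad) ∥ m = 7b 4e 73 71 7b 43 36 ∥ 75 6b 7a 61.
Inner hash: sum = 123+78+115+113+123+67+54+117+107+122+97 = 1116; mod 256 = 92 → 5c.
Outer input = (K'⊕opad) ∥ inner = 11 24 19 1b 11 29 5c ∥ 5c.
Outer hash (tag): sum = 17+36+25+27+17+41+92+92 = 347; mod 256 = 91 → 5b.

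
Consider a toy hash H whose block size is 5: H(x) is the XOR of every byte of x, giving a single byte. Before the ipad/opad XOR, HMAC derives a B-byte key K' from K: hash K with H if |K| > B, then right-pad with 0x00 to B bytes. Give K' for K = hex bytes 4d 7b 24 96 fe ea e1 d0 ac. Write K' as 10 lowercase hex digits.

|K| = 9 > B = 5, so first hash the key.
H(K): XOR 4d⊕7b⊕24⊕96⊕fe⊕ea⊕e1⊕d0⊕ac = 0d.
Zero-pad H(K) = 0d to 5 bytes: K' = 0d 00 00 00 00.

0d00000000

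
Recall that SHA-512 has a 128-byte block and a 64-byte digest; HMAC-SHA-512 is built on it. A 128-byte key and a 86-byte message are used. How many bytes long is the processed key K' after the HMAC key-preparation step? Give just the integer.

Key is 128 ≤ 128 bytes, zero-padded: |K'| = 128.

128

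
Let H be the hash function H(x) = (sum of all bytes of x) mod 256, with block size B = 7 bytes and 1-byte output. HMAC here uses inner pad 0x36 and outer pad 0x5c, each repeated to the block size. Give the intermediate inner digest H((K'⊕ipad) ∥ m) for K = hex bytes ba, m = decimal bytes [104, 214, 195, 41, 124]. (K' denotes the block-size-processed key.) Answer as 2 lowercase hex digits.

76

Key hex bytes ba is 1 byte ≤ B = 7; zero-pad to 7 bytes: K' = ba 00 00 00 00 00 00.
K' ⊕ ipad = 8c 36 36 36 36 36 36.
Inner input = 8c 36 36 36 36 36 36 ∥ 68 d6 c3 29 7c.
Inner hash: sum = 140+54+54+54+54+54+54+104+214+195+41+124 = 1142; mod 256 = 118 → 76.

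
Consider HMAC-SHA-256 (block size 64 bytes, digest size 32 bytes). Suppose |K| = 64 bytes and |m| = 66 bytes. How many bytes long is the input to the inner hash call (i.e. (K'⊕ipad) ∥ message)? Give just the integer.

130

Key is 64 ≤ 64 bytes, zero-padded: |K'| = 64.
Inner input = (K'⊕ipad) ∥ m → 64 + 66 = 130 bytes.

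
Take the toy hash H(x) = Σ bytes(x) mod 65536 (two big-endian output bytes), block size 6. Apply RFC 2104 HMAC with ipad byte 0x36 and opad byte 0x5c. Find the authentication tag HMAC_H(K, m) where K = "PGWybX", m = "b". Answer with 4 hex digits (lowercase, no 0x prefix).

Key "PGWybX" = 50 47 57 79 62 58 is exactly B = 6 bytes: K' = 50 47 57 79 62 58.
K' ⊕ ipad = 66 71 61 4f 54 6e.  K' ⊕ opad = 0c 1b 0b 25 3e 04.
Inner input = (K'⊕ipad) ∥ m = 66 71 61 4f 54 6e ∥ 62.
Inner hash: sum = 102+113+97+79+84+110+98 = 683 → 02 ab.
Outer input = (K'⊕opad) ∥ inner = 0c 1b 0b 25 3e 04 ∥ 02 ab.
Outer hash (tag): sum = 12+27+11+37+62+4+2+171 = 326 → 01 46.

0146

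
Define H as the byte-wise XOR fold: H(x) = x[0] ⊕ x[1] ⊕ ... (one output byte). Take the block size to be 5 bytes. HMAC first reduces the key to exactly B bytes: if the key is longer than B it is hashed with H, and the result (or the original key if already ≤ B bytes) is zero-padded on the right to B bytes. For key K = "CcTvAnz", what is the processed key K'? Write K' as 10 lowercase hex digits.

|K| = 7 > B = 5, so first hash the key.
H(K): XOR 43⊕63⊕54⊕76⊕41⊕6e⊕7a = 57.
Zero-pad H(K) = 57 to 5 bytes: K' = 57 00 00 00 00.

5700000000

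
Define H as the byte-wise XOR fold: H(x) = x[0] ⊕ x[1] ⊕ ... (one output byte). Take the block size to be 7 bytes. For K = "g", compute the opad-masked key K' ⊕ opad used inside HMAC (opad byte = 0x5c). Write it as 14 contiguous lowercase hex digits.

3b5c5c5c5c5c5c

Key "g" = 67 is 1 byte ≤ B = 7; zero-pad to 7 bytes: K' = 67 00 00 00 00 00 00.
XOR each byte with 0x5c: 67⊕5c=3b, 00⊕5c=5c, 00⊕5c=5c, 00⊕5c=5c, 00⊕5c=5c, 00⊕5c=5c, 00⊕5c=5c.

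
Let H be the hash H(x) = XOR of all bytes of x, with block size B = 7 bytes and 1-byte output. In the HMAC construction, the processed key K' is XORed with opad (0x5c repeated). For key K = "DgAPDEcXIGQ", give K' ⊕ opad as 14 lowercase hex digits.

Key "DgAPDEcXIGQ" = 44 67 41 50 44 45 63 58 49 47 51 is 11 bytes > B = 7, so hash it first: H(key) = 57, then zero-pad to 7 bytes: K' = 57 00 00 00 00 00 00.
XOR each byte with 0x5c: 57⊕5c=0b, 00⊕5c=5c, 00⊕5c=5c, 00⊕5c=5c, 00⊕5c=5c, 00⊕5c=5c, 00⊕5c=5c.

0b5c5c5c5c5c5c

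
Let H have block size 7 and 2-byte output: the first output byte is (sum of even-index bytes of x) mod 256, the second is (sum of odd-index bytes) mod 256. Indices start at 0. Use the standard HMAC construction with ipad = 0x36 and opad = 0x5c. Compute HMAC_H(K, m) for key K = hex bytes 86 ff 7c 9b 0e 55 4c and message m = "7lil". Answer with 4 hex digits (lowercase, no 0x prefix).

d5f7

Key hex bytes 86 ff 7c 9b 0e 55 4c is exactly B = 7 bytes: K' = 86 ff 7c 9b 0e 55 4c.
K' ⊕ ipad = b0 c9 4a ad 38 63 7a.  K' ⊕ opad = da a3 20 c7 52 09 10.
Inner input = (K'⊕ipad) ∥ m = b0 c9 4a ad 38 63 7a ∥ 37 6c 69 6c.
Inner hash: even-index sum = 644 mod 256 = 132; odd-index sum = 633 mod 256 = 121 → 84 79.
Outer input = (K'⊕opad) ∥ inner = da a3 20 c7 52 09 10 ∥ 84 79.
Outer hash (tag): even-index sum = 469 mod 256 = 213; odd-index sum = 503 mod 256 = 247 → d5 f7.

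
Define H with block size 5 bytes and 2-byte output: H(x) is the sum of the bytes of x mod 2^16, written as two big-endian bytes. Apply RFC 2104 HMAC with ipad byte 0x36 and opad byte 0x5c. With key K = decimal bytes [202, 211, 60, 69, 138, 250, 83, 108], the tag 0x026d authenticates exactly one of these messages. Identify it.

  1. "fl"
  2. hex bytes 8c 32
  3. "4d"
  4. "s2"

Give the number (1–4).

3

Key decimal bytes [202, 211, 60, 69, 138, 250, 83, 108] = ca d3 3c 45 8a fa 53 6c is 8 bytes > B = 5, so hash it first: H(key) = 04 61, then zero-pad to 5 bytes: K' = 04 61 00 00 00.
K' ⊕ ipad = 32 57 36 36 36; K' ⊕ opad = 58 3d 5c 5c 5c.
m1: inner = H(32 57 36 36 36 66 6c) = 01 fd; tag = H(58 3d 5c 5c 5c 01 fd) = 02a7
m2: inner = H(32 57 36 36 36 8c 32) = 01 e9; tag = H(58 3d 5c 5c 5c 01 e9) = 0293
m3: inner = H(32 57 36 36 36 34 64) = 01 c3; tag = H(58 3d 5c 5c 5c 01 c3) = 026d ← matches
m4: inner = H(32 57 36 36 36 73 32) = 01 d0; tag = H(58 3d 5c 5c 5c 01 d0) = 027a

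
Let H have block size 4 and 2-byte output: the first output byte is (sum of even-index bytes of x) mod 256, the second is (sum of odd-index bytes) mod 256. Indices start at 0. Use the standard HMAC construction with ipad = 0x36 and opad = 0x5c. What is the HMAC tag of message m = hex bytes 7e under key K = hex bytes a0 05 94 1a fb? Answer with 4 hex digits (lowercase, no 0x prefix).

Key hex bytes a0 05 94 1a fb is 5 bytes > B = 4, so hash it first: H(key) = 2f 1f, then zero-pad to 4 bytes: K' = 2f 1f 00 00.
K' ⊕ ipad = 19 29 36 36.  K' ⊕ opad = 73 43 5c 5c.
Inner input = (K'⊕ipad) ∥ m = 19 29 36 36 ∥ 7e.
Inner hash: even-index sum = 205 mod 256 = 205; odd-index sum = 95 mod 256 = 95 → cd 5f.
Outer input = (K'⊕opad) ∥ inner = 73 43 5c 5c ∥ cd 5f.
Outer hash (tag): even-index sum = 412 mod 256 = 156; odd-index sum = 254 mod 256 = 254 → 9c fe.

9cfe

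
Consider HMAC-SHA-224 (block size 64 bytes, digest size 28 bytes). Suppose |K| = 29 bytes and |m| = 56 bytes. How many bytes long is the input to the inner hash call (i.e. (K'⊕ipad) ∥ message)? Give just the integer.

120

Key is 29 ≤ 64 bytes, zero-padded: |K'| = 64.
Inner input = (K'⊕ipad) ∥ m → 64 + 56 = 120 bytes.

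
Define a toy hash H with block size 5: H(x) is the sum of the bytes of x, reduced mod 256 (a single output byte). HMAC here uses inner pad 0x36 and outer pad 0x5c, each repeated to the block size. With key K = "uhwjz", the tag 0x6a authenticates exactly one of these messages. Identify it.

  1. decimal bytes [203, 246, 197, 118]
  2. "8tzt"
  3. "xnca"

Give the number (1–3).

Key "uhwjz" = 75 68 77 6a 7a is exactly B = 5 bytes: K' = 75 68 77 6a 7a.
K' ⊕ ipad = 43 5e 41 5c 4c; K' ⊕ opad = 29 34 2b 36 26.
m1: inner = H(43 5e 41 5c 4c cb f6 c5 76) = 86; tag = H(29 34 2b 36 26 86) = 6a ← matches
m2: inner = H(43 5e 41 5c 4c 38 74 7a 74) = 24; tag = H(29 34 2b 36 26 24) = 08
m3: inner = H(43 5e 41 5c 4c 78 6e 63 61) = 34; tag = H(29 34 2b 36 26 34) = 18

1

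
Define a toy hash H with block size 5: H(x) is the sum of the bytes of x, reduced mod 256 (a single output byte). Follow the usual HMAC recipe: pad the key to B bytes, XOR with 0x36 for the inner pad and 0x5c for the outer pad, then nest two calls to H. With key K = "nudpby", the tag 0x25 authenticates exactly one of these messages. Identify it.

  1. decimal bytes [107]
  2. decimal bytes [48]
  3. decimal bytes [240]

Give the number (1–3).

Key "nudpby" = 6e 75 64 70 62 79 is 6 bytes > B = 5, so hash it first: H(key) = 92, then zero-pad to 5 bytes: K' = 92 00 00 00 00.
K' ⊕ ipad = a4 36 36 36 36; K' ⊕ opad = ce 5c 5c 5c 5c.
m1: inner = H(a4 36 36 36 36 6b) = e7; tag = H(ce 5c 5c 5c 5c e7) = 25 ← matches
m2: inner = H(a4 36 36 36 36 30) = ac; tag = H(ce 5c 5c 5c 5c ac) = ea
m3: inner = H(a4 36 36 36 36 f0) = 6c; tag = H(ce 5c 5c 5c 5c 6c) = aa

1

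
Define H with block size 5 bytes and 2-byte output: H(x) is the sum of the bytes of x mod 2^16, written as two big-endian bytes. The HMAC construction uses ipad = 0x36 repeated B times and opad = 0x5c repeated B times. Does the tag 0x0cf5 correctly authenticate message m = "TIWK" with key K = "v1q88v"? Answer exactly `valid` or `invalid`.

invalid

Key "v1q88v" = 76 31 71 38 38 76 is 6 bytes > B = 5, so hash it first: H(key) = 01 fe, then zero-pad to 5 bytes: K' = 01 fe 00 00 00.
K' ⊕ ipad = 37 c8 36 36 36; K' ⊕ opad = 5d a2 5c 5c 5c.
Inner hash: sum = 55+200+54+54+54+84+73+87+75 = 736 → 02 e0.
Outer hash (recomputed tag): sum = 93+162+92+92+92+2+224 = 757 → 02 f5.
Recomputed tag = 02f5; claimed = 0cf5 → mismatch.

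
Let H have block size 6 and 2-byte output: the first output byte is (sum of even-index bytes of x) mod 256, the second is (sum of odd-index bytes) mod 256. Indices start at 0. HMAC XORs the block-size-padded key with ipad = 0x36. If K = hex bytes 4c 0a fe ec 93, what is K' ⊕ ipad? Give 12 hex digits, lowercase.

7a3cc8daa536

Key hex bytes 4c 0a fe ec 93 is 5 bytes ≤ B = 6; zero-pad to 6 bytes: K' = 4c 0a fe ec 93 00.
XOR each byte with 0x36: 4c⊕36=7a, 0a⊕36=3c, fe⊕36=c8, ec⊕36=da, 93⊕36=a5, 00⊕36=36.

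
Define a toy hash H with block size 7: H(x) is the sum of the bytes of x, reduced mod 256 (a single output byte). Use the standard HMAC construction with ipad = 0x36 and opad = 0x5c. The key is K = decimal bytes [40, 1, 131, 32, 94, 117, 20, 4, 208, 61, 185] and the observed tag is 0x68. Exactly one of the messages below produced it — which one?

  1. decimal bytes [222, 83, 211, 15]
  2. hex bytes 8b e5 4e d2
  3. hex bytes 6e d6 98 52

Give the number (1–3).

Key decimal bytes [40, 1, 131, 32, 94, 117, 20, 4, 208, 61, 185] = 28 01 83 20 5e 75 14 04 d0 3d b9 is 11 bytes > B = 7, so hash it first: H(key) = 7d, then zero-pad to 7 bytes: K' = 7d 00 00 00 00 00 00.
K' ⊕ ipad = 4b 36 36 36 36 36 36; K' ⊕ opad = 21 5c 5c 5c 5c 5c 5c.
m1: inner = H(4b 36 36 36 36 36 36 de 53 d3 0f) = a2; tag = H(21 5c 5c 5c 5c 5c 5c a2) = eb
m2: inner = H(4b 36 36 36 36 36 36 8b e5 4e d2) = 1f; tag = H(21 5c 5c 5c 5c 5c 5c 1f) = 68 ← matches
m3: inner = H(4b 36 36 36 36 36 36 6e d6 98 52) = bd; tag = H(21 5c 5c 5c 5c 5c 5c bd) = 06

2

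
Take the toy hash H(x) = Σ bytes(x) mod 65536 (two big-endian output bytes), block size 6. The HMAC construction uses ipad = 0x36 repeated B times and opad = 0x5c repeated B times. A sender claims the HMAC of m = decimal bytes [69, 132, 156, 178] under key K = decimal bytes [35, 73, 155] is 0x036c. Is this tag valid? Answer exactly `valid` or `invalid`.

valid

Key decimal bytes [35, 73, 155] = 23 49 9b is 3 bytes ≤ B = 6; zero-pad to 6 bytes: K' = 23 49 9b 00 00 00.
K' ⊕ ipad = 15 7f ad 36 36 36; K' ⊕ opad = 7f 15 c7 5c 5c 5c.
Inner hash: sum = 21+127+173+54+54+54+69+132+156+178 = 1018 → 03 fa.
Outer hash (recomputed tag): sum = 127+21+199+92+92+92+3+250 = 876 → 03 6c.
Recomputed tag = 036c; claimed = 036c → match.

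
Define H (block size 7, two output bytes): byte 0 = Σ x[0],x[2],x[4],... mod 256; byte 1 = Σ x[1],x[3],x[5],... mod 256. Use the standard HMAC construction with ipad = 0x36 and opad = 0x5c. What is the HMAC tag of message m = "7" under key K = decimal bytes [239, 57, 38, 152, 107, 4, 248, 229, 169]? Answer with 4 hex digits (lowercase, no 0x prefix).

c057

Key decimal bytes [239, 57, 38, 152, 107, 4, 248, 229, 169] = ef 39 26 98 6b 04 f8 e5 a9 is 9 bytes > B = 7, so hash it first: H(key) = 21 ba, then zero-pad to 7 bytes: K' = 21 ba 00 00 00 00 00.
K' ⊕ ipad = 17 8c 36 36 36 36 36.  K' ⊕ opad = 7d e6 5c 5c 5c 5c 5c.
Inner input = (K'⊕ipad) ∥ m = 17 8c 36 36 36 36 36 ∥ 37.
Inner hash: even-index sum = 185 mod 256 = 185; odd-index sum = 303 mod 256 = 47 → b9 2f.
Outer input = (K'⊕opad) ∥ inner = 7d e6 5c 5c 5c 5c 5c ∥ b9 2f.
Outer hash (tag): even-index sum = 448 mod 256 = 192; odd-index sum = 599 mod 256 = 87 → c0 57.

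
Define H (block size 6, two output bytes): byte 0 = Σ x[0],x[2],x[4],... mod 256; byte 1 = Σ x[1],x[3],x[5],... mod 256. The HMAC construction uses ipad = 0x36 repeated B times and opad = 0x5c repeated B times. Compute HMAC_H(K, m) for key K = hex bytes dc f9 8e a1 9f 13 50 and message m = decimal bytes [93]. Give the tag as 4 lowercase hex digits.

Key hex bytes dc f9 8e a1 9f 13 50 is 7 bytes > B = 6, so hash it first: H(key) = 59 ad, then zero-pad to 6 bytes: K' = 59 ad 00 00 00 00.
K' ⊕ ipad = 6f 9b 36 36 36 36.  K' ⊕ opad = 05 f1 5c 5c 5c 5c.
Inner input = (K'⊕ipad) ∥ m = 6f 9b 36 36 36 36 ∥ 5d.
Inner hash: even-index sum = 312 mod 256 = 56; odd-index sum = 263 mod 256 = 7 → 38 07.
Outer input = (K'⊕opad) ∥ inner = 05 f1 5c 5c 5c 5c ∥ 38 07.
Outer hash (tag): even-index sum = 245 mod 256 = 245; odd-index sum = 432 mod 256 = 176 → f5 b0.

f5b0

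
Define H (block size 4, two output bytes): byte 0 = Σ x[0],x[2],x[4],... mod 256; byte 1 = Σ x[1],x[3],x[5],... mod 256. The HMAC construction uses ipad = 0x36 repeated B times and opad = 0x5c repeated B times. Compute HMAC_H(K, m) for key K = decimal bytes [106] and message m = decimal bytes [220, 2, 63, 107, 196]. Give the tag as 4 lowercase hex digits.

0391

Key decimal bytes [106] = 6a is 1 byte ≤ B = 4; zero-pad to 4 bytes: K' = 6a 00 00 00.
K' ⊕ ipad = 5c 36 36 36.  K' ⊕ opad = 36 5c 5c 5c.
Inner input = (K'⊕ipad) ∥ m = 5c 36 36 36 ∥ dc 02 3f 6b c4.
Inner hash: even-index sum = 625 mod 256 = 113; odd-index sum = 217 mod 256 = 217 → 71 d9.
Outer input = (K'⊕opad) ∥ inner = 36 5c 5c 5c ∥ 71 d9.
Outer hash (tag): even-index sum = 259 mod 256 = 3; odd-index sum = 401 mod 256 = 145 → 03 91.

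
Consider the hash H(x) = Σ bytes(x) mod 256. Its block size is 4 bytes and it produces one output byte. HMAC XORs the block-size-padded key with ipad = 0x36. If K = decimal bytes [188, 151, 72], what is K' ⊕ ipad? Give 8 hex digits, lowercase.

Key decimal bytes [188, 151, 72] = bc 97 48 is 3 bytes ≤ B = 4; zero-pad to 4 bytes: K' = bc 97 48 00.
XOR each byte with 0x36: bc⊕36=8a, 97⊕36=a1, 48⊕36=7e, 00⊕36=36.

8aa17e36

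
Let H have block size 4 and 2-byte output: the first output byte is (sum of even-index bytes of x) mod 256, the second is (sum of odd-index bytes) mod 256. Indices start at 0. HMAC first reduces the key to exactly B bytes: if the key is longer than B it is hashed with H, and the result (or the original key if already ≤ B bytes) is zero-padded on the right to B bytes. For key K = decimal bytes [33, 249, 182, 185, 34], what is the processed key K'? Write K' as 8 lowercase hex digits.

f9b20000

|K| = 5 > B = 4, so first hash the key.
H(K): even-index sum = 249 mod 256 = 249; odd-index sum = 434 mod 256 = 178 → f9 b2.
Zero-pad H(K) = f9 b2 to 4 bytes: K' = f9 b2 00 00.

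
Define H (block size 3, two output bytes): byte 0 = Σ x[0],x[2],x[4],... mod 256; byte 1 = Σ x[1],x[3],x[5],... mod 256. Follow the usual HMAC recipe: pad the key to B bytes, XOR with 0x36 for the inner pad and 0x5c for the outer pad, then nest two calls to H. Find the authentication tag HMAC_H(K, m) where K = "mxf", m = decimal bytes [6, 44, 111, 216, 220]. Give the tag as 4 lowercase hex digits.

Key "mxf" = 6d 78 66 is exactly B = 3 bytes: K' = 6d 78 66.
K' ⊕ ipad = 5b 4e 50.  K' ⊕ opad = 31 24 3a.
Inner input = (K'⊕ipad) ∥ m = 5b 4e 50 ∥ 06 2c 6f d8 dc.
Inner hash: even-index sum = 431 mod 256 = 175; odd-index sum = 415 mod 256 = 159 → af 9f.
Outer input = (K'⊕opad) ∥ inner = 31 24 3a ∥ af 9f.
Outer hash (tag): even-index sum = 266 mod 256 = 10; odd-index sum = 211 mod 256 = 211 → 0a d3.

0ad3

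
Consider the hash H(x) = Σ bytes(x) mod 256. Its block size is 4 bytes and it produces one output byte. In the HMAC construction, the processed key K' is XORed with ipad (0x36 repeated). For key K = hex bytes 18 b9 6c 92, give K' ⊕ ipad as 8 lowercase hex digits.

Key hex bytes 18 b9 6c 92 is exactly B = 4 bytes: K' = 18 b9 6c 92.
XOR each byte with 0x36: 18⊕36=2e, b9⊕36=8f, 6c⊕36=5a, 92⊕36=a4.

2e8f5aa4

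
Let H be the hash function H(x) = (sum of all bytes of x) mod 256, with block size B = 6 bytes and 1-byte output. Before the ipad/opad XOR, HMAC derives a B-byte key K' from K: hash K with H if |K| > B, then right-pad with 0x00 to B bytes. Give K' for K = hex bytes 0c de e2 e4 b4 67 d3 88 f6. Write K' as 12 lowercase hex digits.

1c0000000000

|K| = 9 > B = 6, so first hash the key.
H(K): sum = 12+222+226+228+180+103+211+136+246 = 1564; mod 256 = 28 → 1c.
Zero-pad H(K) = 1c to 6 bytes: K' = 1c 00 00 00 00 00.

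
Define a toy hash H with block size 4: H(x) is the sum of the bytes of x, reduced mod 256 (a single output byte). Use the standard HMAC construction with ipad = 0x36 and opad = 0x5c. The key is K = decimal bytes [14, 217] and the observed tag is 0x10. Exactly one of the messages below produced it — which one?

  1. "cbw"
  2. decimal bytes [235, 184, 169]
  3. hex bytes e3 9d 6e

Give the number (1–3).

Key decimal bytes [14, 217] = 0e d9 is 2 bytes ≤ B = 4; zero-pad to 4 bytes: K' = 0e d9 00 00.
K' ⊕ ipad = 38 ef 36 36; K' ⊕ opad = 52 85 5c 5c.
m1: inner = H(38 ef 36 36 63 62 77) = cf; tag = H(52 85 5c 5c cf) = 5e
m2: inner = H(38 ef 36 36 eb b8 a9) = df; tag = H(52 85 5c 5c df) = 6e
m3: inner = H(38 ef 36 36 e3 9d 6e) = 81; tag = H(52 85 5c 5c 81) = 10 ← matches

3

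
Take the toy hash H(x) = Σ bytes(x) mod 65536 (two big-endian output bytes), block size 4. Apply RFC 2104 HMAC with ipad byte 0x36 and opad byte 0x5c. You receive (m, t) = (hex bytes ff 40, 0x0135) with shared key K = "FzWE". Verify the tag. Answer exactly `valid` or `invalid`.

valid

Key "FzWE" = 46 7a 57 45 is exactly B = 4 bytes: K' = 46 7a 57 45.
K' ⊕ ipad = 70 4c 61 73; K' ⊕ opad = 1a 26 0b 19.
Inner hash: sum = 112+76+97+115+255+64 = 719 → 02 cf.
Outer hash (recomputed tag): sum = 26+38+11+25+2+207 = 309 → 01 35.
Recomputed tag = 0135; claimed = 0135 → match.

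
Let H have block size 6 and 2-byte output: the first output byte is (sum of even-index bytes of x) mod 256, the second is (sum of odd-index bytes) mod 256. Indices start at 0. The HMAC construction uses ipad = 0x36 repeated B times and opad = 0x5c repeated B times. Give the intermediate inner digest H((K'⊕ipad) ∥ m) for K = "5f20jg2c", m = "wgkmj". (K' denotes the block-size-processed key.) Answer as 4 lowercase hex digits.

ed96

Key "5f20jg2c" = 35 66 32 30 6a 67 32 63 is 8 bytes > B = 6, so hash it first: H(key) = 03 60, then zero-pad to 6 bytes: K' = 03 60 00 00 00 00.
K' ⊕ ipad = 35 56 36 36 36 36.
Inner input = 35 56 36 36 36 36 ∥ 77 67 6b 6d 6a.
Inner hash: even-index sum = 493 mod 256 = 237; odd-index sum = 406 mod 256 = 150 → ed 96.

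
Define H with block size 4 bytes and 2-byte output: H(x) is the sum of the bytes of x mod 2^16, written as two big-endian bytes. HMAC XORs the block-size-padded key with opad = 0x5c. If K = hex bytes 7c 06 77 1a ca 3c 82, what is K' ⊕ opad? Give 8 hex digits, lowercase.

5ec75c5c

Key hex bytes 7c 06 77 1a ca 3c 82 is 7 bytes > B = 4, so hash it first: H(key) = 02 9b, then zero-pad to 4 bytes: K' = 02 9b 00 00.
XOR each byte with 0x5c: 02⊕5c=5e, 9b⊕5c=c7, 00⊕5c=5c, 00⊕5c=5c.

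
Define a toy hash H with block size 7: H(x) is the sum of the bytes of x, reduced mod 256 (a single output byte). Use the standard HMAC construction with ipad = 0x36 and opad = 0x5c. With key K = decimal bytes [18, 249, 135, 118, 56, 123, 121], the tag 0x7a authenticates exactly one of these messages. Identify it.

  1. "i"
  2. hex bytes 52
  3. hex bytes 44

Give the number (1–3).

Key decimal bytes [18, 249, 135, 118, 56, 123, 121] = 12 f9 87 76 38 7b 79 is exactly B = 7 bytes: K' = 12 f9 87 76 38 7b 79.
K' ⊕ ipad = 24 cf b1 40 0e 4d 4f; K' ⊕ opad = 4e a5 db 2a 64 27 25.
m1: inner = H(24 cf b1 40 0e 4d 4f 69) = f7; tag = H(4e a5 db 2a 64 27 25 f7) = 9f
m2: inner = H(24 cf b1 40 0e 4d 4f 52) = e0; tag = H(4e a5 db 2a 64 27 25 e0) = 88
m3: inner = H(24 cf b1 40 0e 4d 4f 44) = d2; tag = H(4e a5 db 2a 64 27 25 d2) = 7a ← matches

3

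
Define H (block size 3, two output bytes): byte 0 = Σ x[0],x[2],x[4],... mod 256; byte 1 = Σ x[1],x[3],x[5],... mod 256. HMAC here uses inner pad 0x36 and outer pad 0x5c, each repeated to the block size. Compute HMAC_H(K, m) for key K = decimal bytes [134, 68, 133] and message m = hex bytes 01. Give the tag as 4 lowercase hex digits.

Key decimal bytes [134, 68, 133] = 86 44 85 is exactly B = 3 bytes: K' = 86 44 85.
K' ⊕ ipad = b0 72 b3.  K' ⊕ opad = da 18 d9.
Inner input = (K'⊕ipad) ∥ m = b0 72 b3 ∥ 01.
Inner hash: even-index sum = 355 mod 256 = 99; odd-index sum = 115 mod 256 = 115 → 63 73.
Outer input = (K'⊕opad) ∥ inner = da 18 d9 ∥ 63 73.
Outer hash (tag): even-index sum = 550 mod 256 = 38; odd-index sum = 123 mod 256 = 123 → 26 7b.

267b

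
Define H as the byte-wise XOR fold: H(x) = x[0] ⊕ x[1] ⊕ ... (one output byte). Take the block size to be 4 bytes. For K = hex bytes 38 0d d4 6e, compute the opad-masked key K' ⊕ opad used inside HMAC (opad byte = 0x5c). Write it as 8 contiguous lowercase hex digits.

64518832

Key hex bytes 38 0d d4 6e is exactly B = 4 bytes: K' = 38 0d d4 6e.
XOR each byte with 0x5c: 38⊕5c=64, 0d⊕5c=51, d4⊕5c=88, 6e⊕5c=32.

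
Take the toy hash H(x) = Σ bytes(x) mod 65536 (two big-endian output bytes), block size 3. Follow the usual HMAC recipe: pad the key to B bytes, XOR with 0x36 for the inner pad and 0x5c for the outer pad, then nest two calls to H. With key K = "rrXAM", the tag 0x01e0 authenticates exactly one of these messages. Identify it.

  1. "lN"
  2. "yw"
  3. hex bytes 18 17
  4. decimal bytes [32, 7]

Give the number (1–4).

Key "rrXAM" = 72 72 58 41 4d is 5 bytes > B = 3, so hash it first: H(key) = 01 ca, then zero-pad to 3 bytes: K' = 01 ca 00.
K' ⊕ ipad = 37 fc 36; K' ⊕ opad = 5d 96 5c.
m1: inner = H(37 fc 36 6c 4e) = 02 23; tag = H(5d 96 5c 02 23) = 0174
m2: inner = H(37 fc 36 79 77) = 02 59; tag = H(5d 96 5c 02 59) = 01aa
m3: inner = H(37 fc 36 18 17) = 01 98; tag = H(5d 96 5c 01 98) = 01e8
m4: inner = H(37 fc 36 20 07) = 01 90; tag = H(5d 96 5c 01 90) = 01e0 ← matches

4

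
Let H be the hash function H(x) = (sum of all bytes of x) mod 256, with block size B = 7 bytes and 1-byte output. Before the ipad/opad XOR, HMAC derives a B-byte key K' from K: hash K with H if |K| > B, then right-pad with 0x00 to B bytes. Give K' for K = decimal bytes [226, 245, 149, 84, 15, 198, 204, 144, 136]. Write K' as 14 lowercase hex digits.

|K| = 9 > B = 7, so first hash the key.
H(K): sum = 226+245+149+84+15+198+204+144+136 = 1401; mod 256 = 121 → 79.
Zero-pad H(K) = 79 to 7 bytes: K' = 79 00 00 00 00 00 00.

79000000000000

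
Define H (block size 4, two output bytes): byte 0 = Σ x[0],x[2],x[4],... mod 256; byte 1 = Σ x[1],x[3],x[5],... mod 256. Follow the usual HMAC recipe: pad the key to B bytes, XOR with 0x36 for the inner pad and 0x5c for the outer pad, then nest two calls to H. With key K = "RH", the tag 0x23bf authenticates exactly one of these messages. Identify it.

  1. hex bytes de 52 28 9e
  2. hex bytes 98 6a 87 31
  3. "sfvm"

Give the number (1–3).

Key "RH" = 52 48 is 2 bytes ≤ B = 4; zero-pad to 4 bytes: K' = 52 48 00 00.
K' ⊕ ipad = 64 7e 36 36; K' ⊕ opad = 0e 14 5c 5c.
m1: inner = H(64 7e 36 36 de 52 28 9e) = a0 a4; tag = H(0e 14 5c 5c a0 a4) = 0a14
m2: inner = H(64 7e 36 36 98 6a 87 31) = b9 4f; tag = H(0e 14 5c 5c b9 4f) = 23bf ← matches
m3: inner = H(64 7e 36 36 73 66 76 6d) = 83 87; tag = H(0e 14 5c 5c 83 87) = edf7

2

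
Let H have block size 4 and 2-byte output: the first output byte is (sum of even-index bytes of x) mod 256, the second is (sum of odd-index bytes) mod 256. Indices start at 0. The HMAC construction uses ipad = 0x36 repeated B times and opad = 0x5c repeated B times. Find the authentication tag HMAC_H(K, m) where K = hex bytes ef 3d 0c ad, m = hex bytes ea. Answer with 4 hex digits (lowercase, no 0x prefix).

Key hex bytes ef 3d 0c ad is exactly B = 4 bytes: K' = ef 3d 0c ad.
K' ⊕ ipad = d9 0b 3a 9b.  K' ⊕ opad = b3 61 50 f1.
Inner input = (K'⊕ipad) ∥ m = d9 0b 3a 9b ∥ ea.
Inner hash: even-index sum = 509 mod 256 = 253; odd-index sum = 166 mod 256 = 166 → fd a6.
Outer input = (K'⊕opad) ∥ inner = b3 61 50 f1 ∥ fd a6.
Outer hash (tag): even-index sum = 512 mod 256 = 0; odd-index sum = 504 mod 256 = 248 → 00 f8.

00f8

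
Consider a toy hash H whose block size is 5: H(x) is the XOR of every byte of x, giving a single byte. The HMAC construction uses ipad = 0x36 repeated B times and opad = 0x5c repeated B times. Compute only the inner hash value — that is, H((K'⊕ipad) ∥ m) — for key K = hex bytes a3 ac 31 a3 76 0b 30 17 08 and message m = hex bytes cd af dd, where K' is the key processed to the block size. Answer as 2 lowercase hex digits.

Key hex bytes a3 ac 31 a3 76 0b 30 17 08 is 9 bytes > B = 5, so hash it first: H(key) = cf, then zero-pad to 5 bytes: K' = cf 00 00 00 00.
K' ⊕ ipad = f9 36 36 36 36.
Inner input = f9 36 36 36 36 ∥ cd af dd.
Inner hash: XOR f9⊕36⊕36⊕36⊕36⊕cd⊕af⊕dd = 46.

46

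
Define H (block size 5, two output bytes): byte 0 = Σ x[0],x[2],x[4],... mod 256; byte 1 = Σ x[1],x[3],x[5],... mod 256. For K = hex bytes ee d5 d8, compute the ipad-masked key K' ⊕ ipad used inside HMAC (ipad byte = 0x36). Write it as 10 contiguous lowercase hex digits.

d8e3ee3636

Key hex bytes ee d5 d8 is 3 bytes ≤ B = 5; zero-pad to 5 bytes: K' = ee d5 d8 00 00.
XOR each byte with 0x36: ee⊕36=d8, d5⊕36=e3, d8⊕36=ee, 00⊕36=36, 00⊕36=36.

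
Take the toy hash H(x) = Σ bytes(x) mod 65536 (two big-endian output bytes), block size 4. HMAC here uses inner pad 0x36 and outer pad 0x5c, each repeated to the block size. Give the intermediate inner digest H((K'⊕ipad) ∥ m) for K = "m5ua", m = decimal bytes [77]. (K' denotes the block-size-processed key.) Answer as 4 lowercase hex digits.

Key "m5ua" = 6d 35 75 61 is exactly B = 4 bytes: K' = 6d 35 75 61.
K' ⊕ ipad = 5b 03 43 57.
Inner input = 5b 03 43 57 ∥ 4d.
Inner hash: sum = 91+3+67+87+77 = 325 → 01 45.

0145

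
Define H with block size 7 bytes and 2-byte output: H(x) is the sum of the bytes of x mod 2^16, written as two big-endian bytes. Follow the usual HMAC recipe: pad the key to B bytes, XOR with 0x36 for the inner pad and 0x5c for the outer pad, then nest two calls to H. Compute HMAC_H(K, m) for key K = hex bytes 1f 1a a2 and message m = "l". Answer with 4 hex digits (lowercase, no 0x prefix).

Key hex bytes 1f 1a a2 is 3 bytes ≤ B = 7; zero-pad to 7 bytes: K' = 1f 1a a2 00 00 00 00.
K' ⊕ ipad = 29 2c 94 36 36 36 36.  K' ⊕ opad = 43 46 fe 5c 5c 5c 5c.
Inner input = (K'⊕ipad) ∥ m = 29 2c 94 36 36 36 36 ∥ 6c.
Inner hash: sum = 41+44+148+54+54+54+54+108 = 557 → 02 2d.
Outer input = (K'⊕opad) ∥ inner = 43 46 fe 5c 5c 5c 5c ∥ 02 2d.
Outer hash (tag): sum = 67+70+254+92+92+92+92+2+45 = 806 → 03 26.

0326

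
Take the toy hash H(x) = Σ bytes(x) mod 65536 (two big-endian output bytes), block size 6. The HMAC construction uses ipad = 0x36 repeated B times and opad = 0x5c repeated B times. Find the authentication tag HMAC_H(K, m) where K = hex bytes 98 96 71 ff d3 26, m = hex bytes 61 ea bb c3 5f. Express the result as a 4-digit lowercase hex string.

03e8

Key hex bytes 98 96 71 ff d3 26 is exactly B = 6 bytes: K' = 98 96 71 ff d3 26.
K' ⊕ ipad = ae a0 47 c9 e5 10.  K' ⊕ opad = c4 ca 2d a3 8f 7a.
Inner input = (K'⊕ipad) ∥ m = ae a0 47 c9 e5 10 ∥ 61 ea bb c3 5f.
Inner hash: sum = 174+160+71+201+229+16+97+234+187+195+95 = 1659 → 06 7b.
Outer input = (K'⊕opad) ∥ inner = c4 ca 2d a3 8f 7a ∥ 06 7b.
Outer hash (tag): sum = 196+202+45+163+143+122+6+123 = 1000 → 03 e8.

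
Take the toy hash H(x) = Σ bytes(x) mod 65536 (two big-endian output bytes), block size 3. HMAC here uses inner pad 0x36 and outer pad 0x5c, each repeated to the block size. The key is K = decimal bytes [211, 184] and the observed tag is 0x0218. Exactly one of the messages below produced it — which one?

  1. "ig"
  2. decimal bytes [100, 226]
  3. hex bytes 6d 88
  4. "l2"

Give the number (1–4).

Key decimal bytes [211, 184] = d3 b8 is 2 bytes ≤ B = 3; zero-pad to 3 bytes: K' = d3 b8 00.
K' ⊕ ipad = e5 8e 36; K' ⊕ opad = 8f e4 5c.
m1: inner = H(e5 8e 36 69 67) = 02 79; tag = H(8f e4 5c 02 79) = 024a
m2: inner = H(e5 8e 36 64 e2) = 02 ef; tag = H(8f e4 5c 02 ef) = 02c0
m3: inner = H(e5 8e 36 6d 88) = 02 9e; tag = H(8f e4 5c 02 9e) = 026f
m4: inner = H(e5 8e 36 6c 32) = 02 47; tag = H(8f e4 5c 02 47) = 0218 ← matches

4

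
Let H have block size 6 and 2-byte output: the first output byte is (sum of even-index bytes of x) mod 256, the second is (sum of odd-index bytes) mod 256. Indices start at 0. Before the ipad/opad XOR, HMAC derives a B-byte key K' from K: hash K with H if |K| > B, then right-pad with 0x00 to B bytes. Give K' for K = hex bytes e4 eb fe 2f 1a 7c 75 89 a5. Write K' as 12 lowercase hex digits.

161f00000000

|K| = 9 > B = 6, so first hash the key.
H(K): even-index sum = 790 mod 256 = 22; odd-index sum = 543 mod 256 = 31 → 16 1f.
Zero-pad H(K) = 16 1f to 6 bytes: K' = 16 1f 00 00 00 00.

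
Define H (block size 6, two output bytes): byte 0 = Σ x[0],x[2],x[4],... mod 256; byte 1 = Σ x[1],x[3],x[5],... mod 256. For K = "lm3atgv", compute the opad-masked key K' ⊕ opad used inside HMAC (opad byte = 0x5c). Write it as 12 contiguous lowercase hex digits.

d5695c5c5c5c

Key "lm3atgv" = 6c 6d 33 61 74 67 76 is 7 bytes > B = 6, so hash it first: H(key) = 89 35, then zero-pad to 6 bytes: K' = 89 35 00 00 00 00.
XOR each byte with 0x5c: 89⊕5c=d5, 35⊕5c=69, 00⊕5c=5c, 00⊕5c=5c, 00⊕5c=5c, 00⊕5c=5c.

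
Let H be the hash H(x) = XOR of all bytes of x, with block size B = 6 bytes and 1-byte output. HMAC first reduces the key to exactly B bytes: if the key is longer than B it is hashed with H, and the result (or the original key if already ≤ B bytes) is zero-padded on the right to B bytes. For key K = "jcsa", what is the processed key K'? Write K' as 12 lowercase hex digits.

Key "jcsa" = 6a 63 73 61 is 4 bytes ≤ B = 6; zero-pad to 6 bytes: K' = 6a 63 73 61 00 00.

6a6373610000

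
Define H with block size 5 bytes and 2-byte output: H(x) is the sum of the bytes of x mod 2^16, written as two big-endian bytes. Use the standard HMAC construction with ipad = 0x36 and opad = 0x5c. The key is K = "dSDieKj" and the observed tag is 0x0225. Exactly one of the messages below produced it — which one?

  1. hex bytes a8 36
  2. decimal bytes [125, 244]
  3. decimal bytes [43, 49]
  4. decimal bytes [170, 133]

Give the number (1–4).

2

Key "dSDieKj" = 64 53 44 69 65 4b 6a is 7 bytes > B = 5, so hash it first: H(key) = 02 7e, then zero-pad to 5 bytes: K' = 02 7e 00 00 00.
K' ⊕ ipad = 34 48 36 36 36; K' ⊕ opad = 5e 22 5c 5c 5c.
m1: inner = H(34 48 36 36 36 a8 36) = 01 fc; tag = H(5e 22 5c 5c 5c 01 fc) = 0291
m2: inner = H(34 48 36 36 36 7d f4) = 02 8f; tag = H(5e 22 5c 5c 5c 02 8f) = 0225 ← matches
m3: inner = H(34 48 36 36 36 2b 31) = 01 7a; tag = H(5e 22 5c 5c 5c 01 7a) = 020f
m4: inner = H(34 48 36 36 36 aa 85) = 02 4d; tag = H(5e 22 5c 5c 5c 02 4d) = 01e3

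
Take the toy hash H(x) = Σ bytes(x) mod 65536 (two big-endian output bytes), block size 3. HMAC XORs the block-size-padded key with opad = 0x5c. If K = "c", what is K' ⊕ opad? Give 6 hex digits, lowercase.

Key "c" = 63 is 1 byte ≤ B = 3; zero-pad to 3 bytes: K' = 63 00 00.
XOR each byte with 0x5c: 63⊕5c=3f, 00⊕5c=5c, 00⊕5c=5c.

3f5c5c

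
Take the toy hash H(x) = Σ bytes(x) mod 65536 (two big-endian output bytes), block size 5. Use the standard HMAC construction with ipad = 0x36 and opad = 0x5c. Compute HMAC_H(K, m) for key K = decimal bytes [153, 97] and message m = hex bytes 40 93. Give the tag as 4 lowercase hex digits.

Key decimal bytes [153, 97] = 99 61 is 2 bytes ≤ B = 5; zero-pad to 5 bytes: K' = 99 61 00 00 00.
K' ⊕ ipad = af 57 36 36 36.  K' ⊕ opad = c5 3d 5c 5c 5c.
Inner input = (K'⊕ipad) ∥ m = af 57 36 36 36 ∥ 40 93.
Inner hash: sum = 175+87+54+54+54+64+147 = 635 → 02 7b.
Outer input = (K'⊕opad) ∥ inner = c5 3d 5c 5c 5c ∥ 02 7b.
Outer hash (tag): sum = 197+61+92+92+92+2+123 = 659 → 02 93.

0293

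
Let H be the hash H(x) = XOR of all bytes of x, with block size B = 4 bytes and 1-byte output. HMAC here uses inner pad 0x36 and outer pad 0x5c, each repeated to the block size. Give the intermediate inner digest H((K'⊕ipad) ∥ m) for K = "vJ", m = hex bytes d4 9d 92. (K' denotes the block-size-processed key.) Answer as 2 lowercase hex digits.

e7

Key "vJ" = 76 4a is 2 bytes ≤ B = 4; zero-pad to 4 bytes: K' = 76 4a 00 00.
K' ⊕ ipad = 40 7c 36 36.
Inner input = 40 7c 36 36 ∥ d4 9d 92.
Inner hash: XOR 40⊕7c⊕36⊕36⊕d4⊕9d⊕92 = e7.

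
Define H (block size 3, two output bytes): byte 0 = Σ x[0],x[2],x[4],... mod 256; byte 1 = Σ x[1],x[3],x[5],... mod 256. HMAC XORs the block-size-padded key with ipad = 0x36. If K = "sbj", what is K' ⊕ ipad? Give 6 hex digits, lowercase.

45545c

Key "sbj" = 73 62 6a is exactly B = 3 bytes: K' = 73 62 6a.
XOR each byte with 0x36: 73⊕36=45, 62⊕36=54, 6a⊕36=5c.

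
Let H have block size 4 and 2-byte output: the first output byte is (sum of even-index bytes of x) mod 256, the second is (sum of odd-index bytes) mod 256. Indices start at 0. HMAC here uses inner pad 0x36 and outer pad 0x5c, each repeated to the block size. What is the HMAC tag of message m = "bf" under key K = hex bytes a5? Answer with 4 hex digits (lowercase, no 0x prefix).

Key hex bytes a5 is 1 byte ≤ B = 4; zero-pad to 4 bytes: K' = a5 00 00 00.
K' ⊕ ipad = 93 36 36 36.  K' ⊕ opad = f9 5c 5c 5c.
Inner input = (K'⊕ipad) ∥ m = 93 36 36 36 ∥ 62 66.
Inner hash: even-index sum = 299 mod 256 = 43; odd-index sum = 210 mod 256 = 210 → 2b d2.
Outer input = (K'⊕opad) ∥ inner = f9 5c 5c 5c ∥ 2b d2.
Outer hash (tag): even-index sum = 384 mod 256 = 128; odd-index sum = 394 mod 256 = 138 → 80 8a.

808a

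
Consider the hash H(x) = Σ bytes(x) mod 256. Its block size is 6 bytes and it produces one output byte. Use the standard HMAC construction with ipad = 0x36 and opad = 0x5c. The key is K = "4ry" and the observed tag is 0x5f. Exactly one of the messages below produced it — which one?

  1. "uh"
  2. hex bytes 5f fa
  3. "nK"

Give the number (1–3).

2

Key "4ry" = 34 72 79 is 3 bytes ≤ B = 6; zero-pad to 6 bytes: K' = 34 72 79 00 00 00.
K' ⊕ ipad = 02 44 4f 36 36 36; K' ⊕ opad = 68 2e 25 5c 5c 5c.
m1: inner = H(02 44 4f 36 36 36 75 68) = 14; tag = H(68 2e 25 5c 5c 5c 14) = e3
m2: inner = H(02 44 4f 36 36 36 5f fa) = 90; tag = H(68 2e 25 5c 5c 5c 90) = 5f ← matches
m3: inner = H(02 44 4f 36 36 36 6e 4b) = f0; tag = H(68 2e 25 5c 5c 5c f0) = bf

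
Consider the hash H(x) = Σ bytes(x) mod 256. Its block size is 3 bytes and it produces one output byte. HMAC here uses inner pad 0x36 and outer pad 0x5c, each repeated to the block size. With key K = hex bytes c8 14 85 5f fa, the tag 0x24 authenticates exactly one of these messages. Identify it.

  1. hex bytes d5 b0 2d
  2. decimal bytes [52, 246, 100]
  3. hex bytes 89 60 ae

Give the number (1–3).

2

Key hex bytes c8 14 85 5f fa is 5 bytes > B = 3, so hash it first: H(key) = ba, then zero-pad to 3 bytes: K' = ba 00 00.
K' ⊕ ipad = 8c 36 36; K' ⊕ opad = e6 5c 5c.
m1: inner = H(8c 36 36 d5 b0 2d) = aa; tag = H(e6 5c 5c aa) = 48
m2: inner = H(8c 36 36 34 f6 64) = 86; tag = H(e6 5c 5c 86) = 24 ← matches
m3: inner = H(8c 36 36 89 60 ae) = 8f; tag = H(e6 5c 5c 8f) = 2d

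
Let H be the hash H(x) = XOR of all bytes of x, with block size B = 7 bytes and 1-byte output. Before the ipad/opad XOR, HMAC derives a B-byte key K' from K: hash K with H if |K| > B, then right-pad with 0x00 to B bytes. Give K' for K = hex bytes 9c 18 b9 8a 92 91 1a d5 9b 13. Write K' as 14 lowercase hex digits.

|K| = 10 > B = 7, so first hash the key.
H(K): XOR 9c⊕18⊕b9⊕8a⊕92⊕91⊕1a⊕d5⊕9b⊕13 = f3.
Zero-pad H(K) = f3 to 7 bytes: K' = f3 00 00 00 00 00 00.

f3000000000000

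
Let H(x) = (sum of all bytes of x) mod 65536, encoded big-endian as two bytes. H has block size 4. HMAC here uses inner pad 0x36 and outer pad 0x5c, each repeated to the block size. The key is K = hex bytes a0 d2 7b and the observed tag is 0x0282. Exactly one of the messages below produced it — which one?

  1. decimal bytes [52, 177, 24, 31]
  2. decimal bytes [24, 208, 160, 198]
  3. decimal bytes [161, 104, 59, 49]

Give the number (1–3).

3

Key hex bytes a0 d2 7b is 3 bytes ≤ B = 4; zero-pad to 4 bytes: K' = a0 d2 7b 00.
K' ⊕ ipad = 96 e4 4d 36; K' ⊕ opad = fc 8e 27 5c.
m1: inner = H(96 e4 4d 36 34 b1 18 1f) = 03 19; tag = H(fc 8e 27 5c 03 19) = 0229
m2: inner = H(96 e4 4d 36 18 d0 a0 c6) = 04 4b; tag = H(fc 8e 27 5c 04 4b) = 025c
m3: inner = H(96 e4 4d 36 a1 68 3b 31) = 03 72; tag = H(fc 8e 27 5c 03 72) = 0282 ← matches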